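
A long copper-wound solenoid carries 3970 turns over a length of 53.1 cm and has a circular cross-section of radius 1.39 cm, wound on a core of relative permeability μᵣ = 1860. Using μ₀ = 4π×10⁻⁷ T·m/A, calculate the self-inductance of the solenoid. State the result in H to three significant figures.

A = πr² = π(1.390×10^-2 m)² = 6.070×10^-4 m².
For a long solenoid, L = μ₀μᵣN²A/ℓ.
L = (4π×10⁻⁷)(1860)(3970)²(6.070×10^-4)/(0.531 m) = 42.11 H.

L ≈ 42.1 H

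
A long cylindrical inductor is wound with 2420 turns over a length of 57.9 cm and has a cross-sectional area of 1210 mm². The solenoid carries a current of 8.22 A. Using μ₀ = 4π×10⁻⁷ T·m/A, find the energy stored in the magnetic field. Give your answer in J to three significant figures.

A = 1210 mm² = 1.210×10^-3 m².
L = μ₀N²A/ℓ = (4π×10⁻⁷)(2420)²(1.210×10^-3)/(0.579) = 1.538×10^-2 H.
U = ½LI² = ½(1.538×10^-2)(8.22)² = 0.5196 J.

U ≈ 0.520 J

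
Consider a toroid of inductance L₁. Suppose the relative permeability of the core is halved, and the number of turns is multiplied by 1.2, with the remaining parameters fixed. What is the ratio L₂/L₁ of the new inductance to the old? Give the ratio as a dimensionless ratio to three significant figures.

L₂/L₁ = 0.720

For a toroid, L ∝ μᵣN²A/R.
L₂/L₁ = (0.5) × (1.2)^2 = 0.720.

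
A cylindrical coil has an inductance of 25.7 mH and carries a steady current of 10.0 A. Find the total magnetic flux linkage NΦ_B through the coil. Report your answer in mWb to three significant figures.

NΦ_B ≈ 257 mWb

From L = NΦ_B/I, the flux linkage is NΦ_B = LI.
NΦ_B = (2.570×10^-2 H)(10.0 A) = 0.257 Wb.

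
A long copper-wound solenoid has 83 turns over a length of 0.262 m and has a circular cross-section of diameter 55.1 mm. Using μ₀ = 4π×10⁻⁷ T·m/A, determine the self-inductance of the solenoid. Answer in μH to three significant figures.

L ≈ 78.8 μH

A = π(d/2)² = π(2.755×10^-2 m)² = 2.384×10^-3 m².
For a long solenoid, L = μ₀N²A/ℓ.
L = (4π×10⁻⁷)(83)²(2.384×10^-3)/(0.262 m) = 7.879×10^-5 H.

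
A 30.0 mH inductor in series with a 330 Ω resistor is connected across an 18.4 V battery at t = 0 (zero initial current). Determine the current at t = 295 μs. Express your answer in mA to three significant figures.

τ = L/R = 3.000×10^-2/330 = 9.091×10^-5 s; final current I_∞ = ε/R = 18.4/330 = 5.576×10^-2 A.
I(t) = I_∞(1 − e^(−t/τ)) with t/τ = 3.245.
I = (5.576×10^-2)(1 − e^(−3.245)) = 5.358×10^-2 A.

I ≈ 53.6 mA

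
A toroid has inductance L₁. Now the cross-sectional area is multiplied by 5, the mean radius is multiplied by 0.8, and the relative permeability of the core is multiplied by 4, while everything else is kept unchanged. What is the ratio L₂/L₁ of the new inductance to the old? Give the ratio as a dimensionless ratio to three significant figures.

L₂/L₁ = 25.0

For a toroid, L ∝ μᵣN²A/R.
L₂/L₁ = (5) × (0.8)^-1 × (4) = 25.0.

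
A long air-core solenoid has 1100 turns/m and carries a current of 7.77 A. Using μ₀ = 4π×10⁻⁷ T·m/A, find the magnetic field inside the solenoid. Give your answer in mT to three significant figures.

B ≈ 10.7 mT

Inside a long solenoid, B = μ₀nI.
B = (4π×10⁻⁷)(1.100×10^3 m⁻¹)(7.77 A) = 1.074×10^-2 T.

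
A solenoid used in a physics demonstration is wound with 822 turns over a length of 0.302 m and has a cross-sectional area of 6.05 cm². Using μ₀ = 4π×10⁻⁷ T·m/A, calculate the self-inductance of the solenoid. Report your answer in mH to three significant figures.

A = 6.05 cm² = 6.050×10^-4 m².
For a long solenoid, L = μ₀N²A/ℓ.
L = (4π×10⁻⁷)(822)²(6.050×10^-4)/(0.302 m) = 1.701×10^-3 H.

L ≈ 1.70 mH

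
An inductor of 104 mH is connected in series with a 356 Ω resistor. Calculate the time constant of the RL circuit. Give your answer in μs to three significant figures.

τ = L/R = (0.104 H)/(356 Ω) = 2.921×10^-4 s.

τ ≈ 292 μs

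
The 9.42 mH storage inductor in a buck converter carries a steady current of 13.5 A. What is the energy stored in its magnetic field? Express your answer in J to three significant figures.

U ≈ 0.858 J

Stored magnetic energy: U = ½LI².
U = ½(9.420×10^-3 H)(13.5 A)² = 0.8584 J.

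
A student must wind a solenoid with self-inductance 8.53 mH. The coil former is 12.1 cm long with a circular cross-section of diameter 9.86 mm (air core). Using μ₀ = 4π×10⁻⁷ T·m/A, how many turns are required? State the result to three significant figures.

N ≈ 3280 turns

A = π(d/2)² = π(4.930×10^-3 m)² = 7.636×10^-5 m².
From L = μ₀N²A/ℓ, N = √(Lℓ / (μ₀A)).
N = √[(8.530×10^-3)(0.121) / ((4π×10⁻⁷)×7.636×10^-5)] = √(1.076×10^7) ≈ 3279.7.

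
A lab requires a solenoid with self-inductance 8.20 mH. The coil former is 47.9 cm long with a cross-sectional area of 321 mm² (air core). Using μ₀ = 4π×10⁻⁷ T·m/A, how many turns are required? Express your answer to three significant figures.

A = 321 mm² = 3.210×10^-4 m².
From L = μ₀N²A/ℓ, N = √(Lℓ / (μ₀A)).
N = √[(8.200×10^-3)(0.479) / ((4π×10⁻⁷)×3.210×10^-4)] = √(9.737×10^6) ≈ 3120.5.

N ≈ 3120 turns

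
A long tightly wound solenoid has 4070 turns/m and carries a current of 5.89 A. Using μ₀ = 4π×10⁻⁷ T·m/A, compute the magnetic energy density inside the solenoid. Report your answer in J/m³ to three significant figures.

B = μ₀nI = (4π×10⁻⁷)(4.070×10^3)(5.89) = 3.012×10^-2 T.
u = B²/(2μ₀) = (3.012×10^-2)²/(2×4π×10⁻⁷) = 361.1 J/m³.

u ≈ 361 J/m³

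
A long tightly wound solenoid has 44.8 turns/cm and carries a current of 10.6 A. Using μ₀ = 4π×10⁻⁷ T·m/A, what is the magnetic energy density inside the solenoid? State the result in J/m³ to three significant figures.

u ≈ 1420 J/m³

B = μ₀nI = (4π×10⁻⁷)(4.480×10^3)(10.6) = 5.968×10^-2 T.
u = B²/(2μ₀) = (5.968×10^-2)²/(2×4π×10⁻⁷) = 1.417×10^3 J/m³.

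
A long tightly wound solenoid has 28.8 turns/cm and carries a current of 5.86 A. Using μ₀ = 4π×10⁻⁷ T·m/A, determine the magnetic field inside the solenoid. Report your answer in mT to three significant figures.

Inside a long solenoid, B = μ₀nI.
B = (4π×10⁻⁷)(2.880×10^3 m⁻¹)(5.86 A) = 2.121×10^-2 T.

B ≈ 21.2 mT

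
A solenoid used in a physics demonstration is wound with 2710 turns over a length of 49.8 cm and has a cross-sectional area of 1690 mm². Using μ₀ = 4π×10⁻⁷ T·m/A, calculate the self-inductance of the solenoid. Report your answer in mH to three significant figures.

L ≈ 31.3 mH

A = 1690 mm² = 1.690×10^-3 m².
For a long solenoid, L = μ₀N²A/ℓ.
L = (4π×10⁻⁷)(2710)²(1.690×10^-3)/(0.498 m) = 3.132×10^-2 H.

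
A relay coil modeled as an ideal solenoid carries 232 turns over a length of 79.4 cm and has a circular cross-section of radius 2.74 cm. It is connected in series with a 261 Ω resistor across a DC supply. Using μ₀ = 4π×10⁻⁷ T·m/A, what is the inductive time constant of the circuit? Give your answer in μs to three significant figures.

τ ≈ 0.770 μs

A = πr² = π(2.740×10^-2 m)² = 2.359×10^-3 m².
L = μ₀N²A/ℓ = (4π×10⁻⁷)(232)²(2.359×10^-3)/(0.794) = 2.009×10^-4 H.
τ = L/R = (2.009×10^-4)/(261) = 7.698×10^-7 s.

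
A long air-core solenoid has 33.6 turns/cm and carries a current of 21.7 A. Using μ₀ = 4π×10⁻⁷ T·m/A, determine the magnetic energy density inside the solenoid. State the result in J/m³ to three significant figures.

u ≈ 3340 J/m³

B = μ₀nI = (4π×10⁻⁷)(3.360×10^3)(21.7) = 9.162×10^-2 T.
u = B²/(2μ₀) = (9.162×10^-2)²/(2×4π×10⁻⁷) = 3.340×10^3 J/m³.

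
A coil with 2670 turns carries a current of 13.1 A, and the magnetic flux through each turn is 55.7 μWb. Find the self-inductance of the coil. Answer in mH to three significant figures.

L ≈ 11.4 mH

Self-inductance is defined by L = NΦ_B/I (flux linkage over current).
L = (2670)(5.570×10^-5 Wb)/(13.1 A) = 1.135×10^-2 H.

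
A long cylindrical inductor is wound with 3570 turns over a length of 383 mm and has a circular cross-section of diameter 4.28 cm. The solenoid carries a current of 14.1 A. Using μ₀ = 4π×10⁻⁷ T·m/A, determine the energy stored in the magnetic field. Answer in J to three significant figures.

U ≈ 5.98 J

A = π(d/2)² = π(2.140×10^-2 m)² = 1.439×10^-3 m².
L = μ₀N²A/ℓ = (4π×10⁻⁷)(3570)²(1.439×10^-3)/(0.383) = 6.016×10^-2 H.
U = ½LI² = ½(6.016×10^-2)(14.1)² = 5.98 J.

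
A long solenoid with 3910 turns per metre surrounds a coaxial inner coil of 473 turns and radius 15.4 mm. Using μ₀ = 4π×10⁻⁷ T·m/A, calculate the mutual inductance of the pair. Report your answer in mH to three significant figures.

The outer solenoid produces a uniform field B₁ = μ₀n₁I₁ across the inner coil,
so the flux linkage is N₂Φ = N₂B₁A₂ = μ₀n₁N₂A₂·I₁, giving M = μ₀n₁N₂A₂.
A₂ = πr² = π(1.540×10^-2 m)² = 7.451×10^-4 m².
M = (4π×10⁻⁷)(3910)(473)(7.451×10^-4) = 1.732×10^-3 H.

M ≈ 1.73 mH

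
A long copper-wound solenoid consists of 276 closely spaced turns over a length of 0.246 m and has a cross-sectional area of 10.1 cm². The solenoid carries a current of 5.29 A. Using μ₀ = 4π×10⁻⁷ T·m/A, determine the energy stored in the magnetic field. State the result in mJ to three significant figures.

U ≈ 5.50 mJ

A = 10.1 cm² = 1.010×10^-3 m².
L = μ₀N²A/ℓ = (4π×10⁻⁷)(276)²(1.010×10^-3)/(0.246) = 3.930×10^-4 H.
U = ½LI² = ½(3.930×10^-4)(5.29)² = 5.499×10^-3 J.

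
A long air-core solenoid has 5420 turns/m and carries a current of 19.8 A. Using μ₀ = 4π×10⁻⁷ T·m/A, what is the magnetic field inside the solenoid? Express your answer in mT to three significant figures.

Inside a long solenoid, B = μ₀nI.
B = (4π×10⁻⁷)(5.420×10^3 m⁻¹)(19.8 A) = 0.1349 T.

B ≈ 135 mT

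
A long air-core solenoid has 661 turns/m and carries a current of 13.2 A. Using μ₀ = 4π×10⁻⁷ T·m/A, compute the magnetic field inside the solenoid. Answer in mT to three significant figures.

B ≈ 11.0 mT

Inside a long solenoid, B = μ₀nI.
B = (4π×10⁻⁷)(661 m⁻¹)(13.2 A) = 1.096×10^-2 T.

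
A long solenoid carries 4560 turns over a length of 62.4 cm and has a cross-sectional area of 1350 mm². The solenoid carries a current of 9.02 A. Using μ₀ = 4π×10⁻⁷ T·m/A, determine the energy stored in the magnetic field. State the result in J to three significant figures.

U ≈ 2.30 J

A = 1350 mm² = 1.350×10^-3 m².
L = μ₀N²A/ℓ = (4π×10⁻⁷)(4560)²(1.350×10^-3)/(0.624) = 5.653×10^-2 H.
U = ½LI² = ½(5.653×10^-2)(9.02)² = 2.3 J.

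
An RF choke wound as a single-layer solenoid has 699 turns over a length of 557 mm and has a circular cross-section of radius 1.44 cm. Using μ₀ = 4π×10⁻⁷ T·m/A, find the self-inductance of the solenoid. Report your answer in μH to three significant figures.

A = πr² = π(1.440×10^-2 m)² = 6.514×10^-4 m².
For a long solenoid, L = μ₀N²A/ℓ.
L = (4π×10⁻⁷)(699)²(6.514×10^-4)/(0.557 m) = 7.181×10^-4 H.

L ≈ 718 μH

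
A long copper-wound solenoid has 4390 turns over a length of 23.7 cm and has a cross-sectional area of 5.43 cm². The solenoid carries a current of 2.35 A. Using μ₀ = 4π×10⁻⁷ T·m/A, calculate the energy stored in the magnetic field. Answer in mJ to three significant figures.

A = 5.43 cm² = 5.430×10^-4 m².
L = μ₀N²A/ℓ = (4π×10⁻⁷)(4390)²(5.430×10^-4)/(0.237) = 5.549×10^-2 H.
U = ½LI² = ½(5.549×10^-2)(2.35)² = 0.1532 J.

U ≈ 153 mJ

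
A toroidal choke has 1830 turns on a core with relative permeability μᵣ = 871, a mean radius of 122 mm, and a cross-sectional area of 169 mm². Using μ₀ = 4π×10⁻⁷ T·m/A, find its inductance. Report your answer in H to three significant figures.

L ≈ 0.808 H

For a thin toroid, L = μ₀μᵣN²A/(2πR).
L = (4π×10⁻⁷)(871)(1830)²(1.690×10^-4) / (2π×0.122 m) = 0.8081 H.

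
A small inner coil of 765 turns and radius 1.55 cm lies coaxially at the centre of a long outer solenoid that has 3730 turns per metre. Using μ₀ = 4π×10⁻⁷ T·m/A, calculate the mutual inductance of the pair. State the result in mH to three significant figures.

M ≈ 2.71 mH

The outer solenoid produces a uniform field B₁ = μ₀n₁I₁ across the inner coil,
so the flux linkage is N₂Φ = N₂B₁A₂ = μ₀n₁N₂A₂·I₁, giving M = μ₀n₁N₂A₂.
A₂ = πr² = π(1.550×10^-2 m)² = 7.548×10^-4 m².
M = (4π×10⁻⁷)(3730)(765)(7.548×10^-4) = 2.706×10^-3 H.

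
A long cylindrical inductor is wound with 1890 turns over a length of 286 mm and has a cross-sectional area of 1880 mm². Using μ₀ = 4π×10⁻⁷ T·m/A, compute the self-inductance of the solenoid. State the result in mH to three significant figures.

L ≈ 29.5 mH

A = 1880 mm² = 1.880×10^-3 m².
For a long solenoid, L = μ₀N²A/ℓ.
L = (4π×10⁻⁷)(1890)²(1.880×10^-3)/(0.286 m) = 2.951×10^-2 H.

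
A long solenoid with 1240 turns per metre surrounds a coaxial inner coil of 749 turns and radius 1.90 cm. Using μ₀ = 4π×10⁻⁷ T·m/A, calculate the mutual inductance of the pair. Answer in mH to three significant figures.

The outer solenoid produces a uniform field B₁ = μ₀n₁I₁ across the inner coil,
so the flux linkage is N₂Φ = N₂B₁A₂ = μ₀n₁N₂A₂·I₁, giving M = μ₀n₁N₂A₂.
A₂ = πr² = π(1.900×10^-2 m)² = 1.134×10^-3 m².
M = (4π×10⁻⁷)(1240)(749)(1.134×10^-3) = 1.324×10^-3 H.

M ≈ 1.32 mH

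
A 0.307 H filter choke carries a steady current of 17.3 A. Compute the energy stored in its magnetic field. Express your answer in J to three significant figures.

U ≈ 45.9 J

Stored magnetic energy: U = ½LI².
U = ½(0.307 H)(17.3 A)² = 45.94 J.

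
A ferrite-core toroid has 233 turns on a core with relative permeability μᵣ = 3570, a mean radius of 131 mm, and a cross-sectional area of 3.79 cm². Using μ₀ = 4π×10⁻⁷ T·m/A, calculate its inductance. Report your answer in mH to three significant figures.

For a thin toroid, L = μ₀μᵣN²A/(2πR).
L = (4π×10⁻⁷)(3570)(233)²(3.790×10^-4) / (2π×0.131 m) = 0.1121 H.

L ≈ 112 mH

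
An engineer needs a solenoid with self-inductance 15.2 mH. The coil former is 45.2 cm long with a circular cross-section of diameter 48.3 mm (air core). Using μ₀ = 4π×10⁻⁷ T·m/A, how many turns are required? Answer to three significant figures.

A = π(d/2)² = π(2.415×10^-2 m)² = 1.832×10^-3 m².
From L = μ₀N²A/ℓ, N = √(Lℓ / (μ₀A)).
N = √[(1.520×10^-2)(0.452) / ((4π×10⁻⁷)×1.832×10^-3)] = √(2.984×10^6) ≈ 1727.4.

N ≈ 1730 turns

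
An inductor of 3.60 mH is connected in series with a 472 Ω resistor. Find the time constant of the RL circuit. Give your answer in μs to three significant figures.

τ = L/R = (3.600×10^-3 H)/(472 Ω) = 7.627×10^-6 s.

τ ≈ 7.63 μs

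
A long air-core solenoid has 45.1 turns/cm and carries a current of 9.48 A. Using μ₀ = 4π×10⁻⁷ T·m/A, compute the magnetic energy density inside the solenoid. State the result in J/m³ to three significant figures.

u ≈ 1150 J/m³

B = μ₀nI = (4π×10⁻⁷)(4.510×10^3)(9.48) = 5.373×10^-2 T.
u = B²/(2μ₀) = (5.373×10^-2)²/(2×4π×10⁻⁷) = 1.149×10^3 J/m³.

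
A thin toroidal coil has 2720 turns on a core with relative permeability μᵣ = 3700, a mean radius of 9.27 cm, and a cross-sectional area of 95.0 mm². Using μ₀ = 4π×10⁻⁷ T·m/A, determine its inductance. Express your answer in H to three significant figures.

For a thin toroid, L = μ₀μᵣN²A/(2πR).
L = (4π×10⁻⁷)(3700)(2720)²(9.500×10^-5) / (2π×9.270×10^-2 m) = 5.611 H.

L ≈ 5.61 H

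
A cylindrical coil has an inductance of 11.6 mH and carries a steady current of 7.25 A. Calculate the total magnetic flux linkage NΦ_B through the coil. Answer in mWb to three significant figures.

From L = NΦ_B/I, the flux linkage is NΦ_B = LI.
NΦ_B = (1.160×10^-2 H)(7.25 A) = 8.410×10^-2 Wb.

NΦ_B ≈ 84.1 mWb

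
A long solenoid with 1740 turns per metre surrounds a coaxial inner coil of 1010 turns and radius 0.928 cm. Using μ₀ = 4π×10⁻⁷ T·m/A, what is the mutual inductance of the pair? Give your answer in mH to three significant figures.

M ≈ 0.597 mH

The outer solenoid produces a uniform field B₁ = μ₀n₁I₁ across the inner coil,
so the flux linkage is N₂Φ = N₂B₁A₂ = μ₀n₁N₂A₂·I₁, giving M = μ₀n₁N₂A₂.
A₂ = πr² = π(9.280×10^-3 m)² = 2.705×10^-4 m².
M = (4π×10⁻⁷)(1740)(1010)(2.705×10^-4) = 5.9748×10^-4 H.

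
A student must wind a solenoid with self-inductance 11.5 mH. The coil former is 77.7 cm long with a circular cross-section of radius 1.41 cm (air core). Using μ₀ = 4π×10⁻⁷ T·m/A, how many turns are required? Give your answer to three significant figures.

N ≈ 3370 turns

A = πr² = π(1.410×10^-2 m)² = 6.246×10^-4 m².
From L = μ₀N²A/ℓ, N = √(Lℓ / (μ₀A)).
N = √[(1.150×10^-2)(0.777) / ((4π×10⁻⁷)×6.246×10^-4)] = √(1.138×10^7) ≈ 3374.1.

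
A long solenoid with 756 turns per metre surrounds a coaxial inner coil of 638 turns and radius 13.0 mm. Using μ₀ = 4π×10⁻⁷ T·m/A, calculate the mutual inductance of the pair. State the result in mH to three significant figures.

M ≈ 0.322 mH

The outer solenoid produces a uniform field B₁ = μ₀n₁I₁ across the inner coil,
so the flux linkage is N₂Φ = N₂B₁A₂ = μ₀n₁N₂A₂·I₁, giving M = μ₀n₁N₂A₂.
A₂ = πr² = π(1.300×10^-2 m)² = 5.309×10^-4 m².
M = (4π×10⁻⁷)(756)(638)(5.309×10^-4) = 3.218×10^-4 H.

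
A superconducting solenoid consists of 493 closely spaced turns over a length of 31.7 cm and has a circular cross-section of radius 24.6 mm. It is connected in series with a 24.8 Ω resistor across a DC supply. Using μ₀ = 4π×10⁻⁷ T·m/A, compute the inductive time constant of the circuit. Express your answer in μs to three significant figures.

A = πr² = π(2.460×10^-2 m)² = 1.901×10^-3 m².
L = μ₀N²A/ℓ = (4π×10⁻⁷)(493)²(1.901×10^-3)/(0.317) = 1.832×10^-3 H.
τ = L/R = (1.832×10^-3)/(24.8) = 7.386×10^-5 s.

τ ≈ 73.9 μs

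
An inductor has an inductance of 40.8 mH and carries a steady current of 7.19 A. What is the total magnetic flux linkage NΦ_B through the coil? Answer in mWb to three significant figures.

NΦ_B ≈ 293 mWb

From L = NΦ_B/I, the flux linkage is NΦ_B = LI.
NΦ_B = (4.080×10^-2 H)(7.19 A) = 0.2934 Wb.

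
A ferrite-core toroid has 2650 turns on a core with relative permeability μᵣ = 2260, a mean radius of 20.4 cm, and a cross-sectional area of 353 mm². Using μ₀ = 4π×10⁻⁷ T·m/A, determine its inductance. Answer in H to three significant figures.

For a thin toroid, L = μ₀μᵣN²A/(2πR).
L = (4π×10⁻⁷)(2260)(2650)²(3.530×10^-4) / (2π×0.204 m) = 5.493 H.

L ≈ 5.49 H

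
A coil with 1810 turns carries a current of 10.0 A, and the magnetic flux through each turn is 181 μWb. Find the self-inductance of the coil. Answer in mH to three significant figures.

Self-inductance is defined by L = NΦ_B/I (flux linkage over current).
L = (1810)(1.810×10^-4 Wb)/(10.0 A) = 3.276×10^-2 H.

L ≈ 32.8 mH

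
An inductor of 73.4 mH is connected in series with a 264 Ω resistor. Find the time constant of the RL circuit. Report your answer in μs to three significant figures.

τ ≈ 278 μs

τ = L/R = (7.340×10^-2 H)/(264 Ω) = 2.780×10^-4 s.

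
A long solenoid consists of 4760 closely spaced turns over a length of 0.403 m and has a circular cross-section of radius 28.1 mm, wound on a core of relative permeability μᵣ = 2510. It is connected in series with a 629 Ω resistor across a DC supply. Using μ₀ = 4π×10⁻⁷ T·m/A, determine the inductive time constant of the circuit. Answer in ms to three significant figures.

τ ≈ 699 ms

A = πr² = π(2.810×10^-2 m)² = 2.481×10^-3 m².
L = μ₀μᵣN²A/ℓ = (4π×10⁻⁷)(2510)(4760)²(2.481×10^-3)/(0.403) = 439.9 H.
τ = L/R = (439.9)/(629) = 0.6994 s.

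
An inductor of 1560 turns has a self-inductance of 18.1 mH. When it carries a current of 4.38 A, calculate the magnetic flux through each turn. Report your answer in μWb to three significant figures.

From L = NΦ_B/I, the flux per turn is Φ_B = LI/N.
Φ_B = (1.810×10^-2 H)(4.38 A)/1560 = 5.082×10^-5 Wb.

Φ_B ≈ 50.8 μWb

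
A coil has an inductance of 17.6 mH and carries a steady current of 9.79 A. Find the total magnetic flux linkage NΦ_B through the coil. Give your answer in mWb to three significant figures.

From L = NΦ_B/I, the flux linkage is NΦ_B = LI.
NΦ_B = (1.760×10^-2 H)(9.79 A) = 0.1723 Wb.

NΦ_B ≈ 172 mWb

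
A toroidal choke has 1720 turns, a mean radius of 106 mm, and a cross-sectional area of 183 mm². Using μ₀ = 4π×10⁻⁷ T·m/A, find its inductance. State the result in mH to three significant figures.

For a thin toroid, L = μ₀N²A/(2πR).
L = (4π×10⁻⁷)(1720)²(1.830×10^-4) / (2π×0.106 m) = 1.021×10^-3 H.

L ≈ 1.02 mH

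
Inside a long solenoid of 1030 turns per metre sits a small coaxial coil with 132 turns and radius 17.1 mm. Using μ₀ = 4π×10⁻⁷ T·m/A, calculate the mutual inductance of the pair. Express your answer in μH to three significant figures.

M ≈ 157 μH

The outer solenoid produces a uniform field B₁ = μ₀n₁I₁ across the inner coil,
so the flux linkage is N₂Φ = N₂B₁A₂ = μ₀n₁N₂A₂·I₁, giving M = μ₀n₁N₂A₂.
A₂ = πr² = π(1.710×10^-2 m)² = 9.186×10^-4 m².
M = (4π×10⁻⁷)(1030)(132)(9.186×10^-4) = 1.570×10^-4 H.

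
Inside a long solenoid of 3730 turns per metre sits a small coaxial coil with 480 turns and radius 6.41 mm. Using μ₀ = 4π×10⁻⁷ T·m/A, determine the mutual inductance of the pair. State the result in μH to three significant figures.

M ≈ 290 μH

The outer solenoid produces a uniform field B₁ = μ₀n₁I₁ across the inner coil,
so the flux linkage is N₂Φ = N₂B₁A₂ = μ₀n₁N₂A₂·I₁, giving M = μ₀n₁N₂A₂.
A₂ = πr² = π(6.410×10^-3 m)² = 1.291×10^-4 m².
M = (4π×10⁻⁷)(3730)(480)(1.291×10^-4) = 2.904×10^-4 H.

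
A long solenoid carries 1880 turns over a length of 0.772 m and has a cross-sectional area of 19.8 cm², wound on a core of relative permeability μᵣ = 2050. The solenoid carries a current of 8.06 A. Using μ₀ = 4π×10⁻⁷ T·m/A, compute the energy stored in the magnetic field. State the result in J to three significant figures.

A = 19.8 cm² = 1.980×10^-3 m².
L = μ₀μᵣN²A/ℓ = (4π×10⁻⁷)(2050)(1880)²(1.980×10^-3)/(0.772) = 23.35 H.
U = ½LI² = ½(23.35)(8.06)² = 758.5 J.

U ≈ 759 J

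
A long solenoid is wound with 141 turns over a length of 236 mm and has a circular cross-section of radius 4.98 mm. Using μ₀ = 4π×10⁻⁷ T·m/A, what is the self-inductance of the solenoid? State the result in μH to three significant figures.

L ≈ 8.25 μH

A = πr² = π(4.980×10^-3 m)² = 7.791×10^-5 m².
For a long solenoid, L = μ₀N²A/ℓ.
L = (4π×10⁻⁷)(141)²(7.791×10^-5)/(0.236 m) = 8.248×10^-6 H.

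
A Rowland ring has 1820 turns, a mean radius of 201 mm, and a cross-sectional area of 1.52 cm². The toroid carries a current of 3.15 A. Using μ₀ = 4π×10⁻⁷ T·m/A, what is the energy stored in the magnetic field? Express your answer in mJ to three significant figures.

U ≈ 2.49 mJ

L = μ₀N²A/(2πR) = (4π×10⁻⁷)(1820)²(1.520×10^-4)/(2π×0.201) = 5.010×10^-4 H.
U = ½LI² = ½(5.010×10^-4)(3.15)² = 2.485×10^-3 J.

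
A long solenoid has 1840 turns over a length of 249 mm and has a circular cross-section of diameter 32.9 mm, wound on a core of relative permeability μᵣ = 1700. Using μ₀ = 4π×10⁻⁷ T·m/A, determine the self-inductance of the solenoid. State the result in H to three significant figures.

A = π(d/2)² = π(1.645×10^-2 m)² = 8.501×10^-4 m².
For a long solenoid, L = μ₀μᵣN²A/ℓ.
L = (4π×10⁻⁷)(1700)(1840)²(8.501×10^-4)/(0.249 m) = 24.69 H.

L ≈ 24.7 H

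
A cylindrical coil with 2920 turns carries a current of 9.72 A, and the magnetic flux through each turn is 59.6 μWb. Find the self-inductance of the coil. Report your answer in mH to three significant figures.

Self-inductance is defined by L = NΦ_B/I (flux linkage over current).
L = (2920)(5.960×10^-5 Wb)/(9.72 A) = 1.790×10^-2 H.

L ≈ 17.9 mH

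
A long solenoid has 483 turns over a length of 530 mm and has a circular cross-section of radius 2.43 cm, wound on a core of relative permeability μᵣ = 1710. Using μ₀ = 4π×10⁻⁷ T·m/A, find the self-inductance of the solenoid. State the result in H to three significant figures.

L ≈ 1.75 H

A = πr² = π(2.430×10^-2 m)² = 1.855×10^-3 m².
For a long solenoid, L = μ₀μᵣN²A/ℓ.
L = (4π×10⁻⁷)(1710)(483)²(1.855×10^-3)/(0.53 m) = 1.7546 H.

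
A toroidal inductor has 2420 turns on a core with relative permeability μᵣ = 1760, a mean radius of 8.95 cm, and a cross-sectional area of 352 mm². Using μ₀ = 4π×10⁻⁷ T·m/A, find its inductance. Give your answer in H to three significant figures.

L ≈ 8.11 H

For a thin toroid, L = μ₀μᵣN²A/(2πR).
L = (4π×10⁻⁷)(1760)(2420)²(3.520×10^-4) / (2π×8.950×10^-2 m) = 8.108 H.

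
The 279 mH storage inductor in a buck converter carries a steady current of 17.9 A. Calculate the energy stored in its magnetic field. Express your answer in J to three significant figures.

Stored magnetic energy: U = ½LI².
U = ½(0.279 H)(17.9 A)² = 44.7 J.

U ≈ 44.7 J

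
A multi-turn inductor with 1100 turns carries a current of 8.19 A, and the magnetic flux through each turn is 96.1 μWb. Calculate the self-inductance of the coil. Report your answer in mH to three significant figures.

Self-inductance is defined by L = NΦ_B/I (flux linkage over current).
L = (1100)(9.610×10^-5 Wb)/(8.19 A) = 1.291×10^-2 H.

L ≈ 12.9 mH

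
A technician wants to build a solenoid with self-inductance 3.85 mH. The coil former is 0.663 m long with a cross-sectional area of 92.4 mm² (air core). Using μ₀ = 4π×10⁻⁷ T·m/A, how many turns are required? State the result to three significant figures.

N ≈ 4690 turns

A = 92.4 mm² = 9.240×10^-5 m².
From L = μ₀N²A/ℓ, N = √(Lℓ / (μ₀A)).
N = √[(3.850×10^-3)(0.663) / ((4π×10⁻⁷)×9.240×10^-5)] = √(2.198×10^7) ≈ 4688.6.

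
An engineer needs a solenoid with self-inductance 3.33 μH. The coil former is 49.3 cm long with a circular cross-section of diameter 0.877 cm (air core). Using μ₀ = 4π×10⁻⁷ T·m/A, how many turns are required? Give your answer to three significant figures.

N ≈ 147 turns

A = π(d/2)² = π(4.385×10^-3 m)² = 6.041×10^-5 m².
From L = μ₀N²A/ℓ, N = √(Lℓ / (μ₀A)).
N = √[(3.330×10^-6)(0.493) / ((4π×10⁻⁷)×6.041×10^-5)] = √(2.163×10^4) ≈ 147.1.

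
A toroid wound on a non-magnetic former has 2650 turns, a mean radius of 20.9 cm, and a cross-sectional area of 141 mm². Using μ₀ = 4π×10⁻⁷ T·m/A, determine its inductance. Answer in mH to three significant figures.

L ≈ 0.948 mH

For a thin toroid, L = μ₀N²A/(2πR).
L = (4π×10⁻⁷)(2650)²(1.410×10^-4) / (2π×0.209 m) = 9.475×10^-4 H.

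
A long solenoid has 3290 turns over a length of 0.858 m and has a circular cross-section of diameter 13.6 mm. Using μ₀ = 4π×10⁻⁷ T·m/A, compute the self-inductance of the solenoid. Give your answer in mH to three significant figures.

L ≈ 2.30 mH

A = π(d/2)² = π(6.800×10^-3 m)² = 1.453×10^-4 m².
For a long solenoid, L = μ₀N²A/ℓ.
L = (4π×10⁻⁷)(3290)²(1.453×10^-4)/(0.858 m) = 2.303×10^-3 H.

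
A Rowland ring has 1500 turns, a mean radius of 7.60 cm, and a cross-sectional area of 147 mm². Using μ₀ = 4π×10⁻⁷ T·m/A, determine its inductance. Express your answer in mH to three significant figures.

For a thin toroid, L = μ₀N²A/(2πR).
L = (4π×10⁻⁷)(1500)²(1.470×10^-4) / (2π×7.600×10^-2 m) = 8.704×10^-4 H.

L ≈ 0.870 mH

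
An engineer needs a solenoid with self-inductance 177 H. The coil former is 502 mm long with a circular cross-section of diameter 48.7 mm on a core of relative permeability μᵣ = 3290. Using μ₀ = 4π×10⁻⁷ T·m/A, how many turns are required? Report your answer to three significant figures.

N ≈ 3400 turns

A = π(d/2)² = π(2.435×10^-2 m)² = 1.863×10^-3 m².
From L = μ₀μᵣN²A/ℓ, N = √(Lℓ / (μ₀μᵣA)).
N = √[(177)(0.502) / ((4π×10⁻⁷)(3290)×1.863×10^-3)] = √(1.154×10^7) ≈ 3396.7.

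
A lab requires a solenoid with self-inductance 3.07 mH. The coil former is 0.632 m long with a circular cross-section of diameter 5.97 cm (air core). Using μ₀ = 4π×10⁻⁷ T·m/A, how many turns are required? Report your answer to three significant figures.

A = π(d/2)² = π(2.985×10^-2 m)² = 2.799×10^-3 m².
From L = μ₀N²A/ℓ, N = √(Lℓ / (μ₀A)).
N = √[(3.070×10^-3)(0.632) / ((4π×10⁻⁷)×2.799×10^-3)] = √(5.516×10^5) ≈ 742.7.

N ≈ 743 turns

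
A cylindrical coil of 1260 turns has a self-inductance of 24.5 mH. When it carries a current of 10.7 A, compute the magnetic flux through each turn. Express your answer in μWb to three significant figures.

Φ_B ≈ 208 μWb

From L = NΦ_B/I, the flux per turn is Φ_B = LI/N.
Φ_B = (2.450×10^-2 H)(10.7 A)/1260 = 2.081×10^-4 Wb.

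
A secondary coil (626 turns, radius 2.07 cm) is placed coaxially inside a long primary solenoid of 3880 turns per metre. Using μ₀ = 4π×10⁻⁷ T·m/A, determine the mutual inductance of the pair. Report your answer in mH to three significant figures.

M ≈ 4.11 mH

The outer solenoid produces a uniform field B₁ = μ₀n₁I₁ across the inner coil,
so the flux linkage is N₂Φ = N₂B₁A₂ = μ₀n₁N₂A₂·I₁, giving M = μ₀n₁N₂A₂.
A₂ = πr² = π(2.070×10^-2 m)² = 1.346×10^-3 m².
M = (4π×10⁻⁷)(3880)(626)(1.346×10^-3) = 4.109×10^-3 H.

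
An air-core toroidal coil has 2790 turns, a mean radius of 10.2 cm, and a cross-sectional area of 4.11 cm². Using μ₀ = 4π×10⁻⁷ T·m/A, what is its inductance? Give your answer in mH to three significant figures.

For a thin toroid, L = μ₀N²A/(2πR).
L = (4π×10⁻⁷)(2790)²(4.110×10^-4) / (2π×0.102 m) = 6.273×10^-3 H.

L ≈ 6.27 mH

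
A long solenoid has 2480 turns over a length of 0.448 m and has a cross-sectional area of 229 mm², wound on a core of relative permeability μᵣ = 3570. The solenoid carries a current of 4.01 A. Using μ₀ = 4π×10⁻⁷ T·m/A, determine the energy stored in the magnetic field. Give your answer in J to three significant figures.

U ≈ 113 J

A = 229 mm² = 2.290×10^-4 m².
L = μ₀μᵣN²A/ℓ = (4π×10⁻⁷)(3570)(2480)²(2.290×10^-4)/(0.448) = 14.1 H.
U = ½LI² = ½(14.1)(4.01)² = 113.4 J.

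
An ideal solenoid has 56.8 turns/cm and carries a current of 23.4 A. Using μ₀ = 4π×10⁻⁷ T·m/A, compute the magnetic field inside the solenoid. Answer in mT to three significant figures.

B ≈ 167 mT

Inside a long solenoid, B = μ₀nI.
B = (4π×10⁻⁷)(5.680×10^3 m⁻¹)(23.4 A) = 0.167 T.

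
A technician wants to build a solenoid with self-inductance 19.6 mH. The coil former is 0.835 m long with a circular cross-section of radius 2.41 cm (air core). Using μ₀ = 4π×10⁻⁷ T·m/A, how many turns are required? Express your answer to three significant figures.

N ≈ 2670 turns

A = πr² = π(2.410×10^-2 m)² = 1.8247×10^-3 m².
From L = μ₀N²A/ℓ, N = √(Lℓ / (μ₀A)).
N = √[(1.960×10^-2)(0.835) / ((4π×10⁻⁷)×1.8247×10^-3)] = √(7.138×10^6) ≈ 2671.6.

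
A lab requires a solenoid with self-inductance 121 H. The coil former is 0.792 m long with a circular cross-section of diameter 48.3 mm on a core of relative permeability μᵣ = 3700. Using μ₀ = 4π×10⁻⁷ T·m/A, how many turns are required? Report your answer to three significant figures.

N ≈ 3350 turns

A = π(d/2)² = π(2.415×10^-2 m)² = 1.832×10^-3 m².
From L = μ₀μᵣN²A/ℓ, N = √(Lℓ / (μ₀μᵣA)).
N = √[(121)(0.792) / ((4π×10⁻⁷)(3700)×1.832×10^-3)] = √(1.1249×10^7) ≈ 3354.0.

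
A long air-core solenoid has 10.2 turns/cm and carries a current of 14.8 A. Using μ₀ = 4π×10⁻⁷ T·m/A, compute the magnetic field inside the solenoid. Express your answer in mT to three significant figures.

B ≈ 19.0 mT

Inside a long solenoid, B = μ₀nI.
B = (4π×10⁻⁷)(1.020×10^3 m⁻¹)(14.8 A) = 1.897×10^-2 T.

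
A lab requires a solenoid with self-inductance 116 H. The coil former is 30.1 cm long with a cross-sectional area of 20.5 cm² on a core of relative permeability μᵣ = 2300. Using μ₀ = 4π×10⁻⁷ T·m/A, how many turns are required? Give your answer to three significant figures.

N ≈ 2430 turns

A = 20.5 cm² = 2.050×10^-3 m².
From L = μ₀μᵣN²A/ℓ, N = √(Lℓ / (μ₀μᵣA)).
N = √[(116)(0.301) / ((4π×10⁻⁷)(2300)×2.050×10^-3)] = √(5.893×10^6) ≈ 2427.5.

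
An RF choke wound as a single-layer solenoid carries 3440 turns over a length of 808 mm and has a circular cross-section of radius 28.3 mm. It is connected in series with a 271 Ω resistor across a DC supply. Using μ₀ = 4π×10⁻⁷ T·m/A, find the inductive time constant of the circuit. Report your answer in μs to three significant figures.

τ ≈ 171 μs

A = πr² = π(2.830×10^-2 m)² = 2.516×10^-3 m².
L = μ₀N²A/ℓ = (4π×10⁻⁷)(3440)²(2.516×10^-3)/(0.808) = 4.631×10^-2 H.
τ = L/R = (4.631×10^-2)/(271) = 1.709×10^-4 s.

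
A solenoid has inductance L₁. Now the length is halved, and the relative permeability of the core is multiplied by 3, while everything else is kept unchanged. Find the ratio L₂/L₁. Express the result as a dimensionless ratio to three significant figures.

For a solenoid, L ∝ μᵣN²A/ℓ.
L₂/L₁ = (0.5)^-1 × (3) = 6.00.

L₂/L₁ = 6.00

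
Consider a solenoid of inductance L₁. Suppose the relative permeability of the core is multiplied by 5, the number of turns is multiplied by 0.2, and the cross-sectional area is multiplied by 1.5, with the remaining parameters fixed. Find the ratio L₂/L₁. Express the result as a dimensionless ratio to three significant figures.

For a solenoid, L ∝ μᵣN²A/ℓ.
L₂/L₁ = (5) × (0.2)^2 × (1.5) = 0.300.

L₂/L₁ = 0.300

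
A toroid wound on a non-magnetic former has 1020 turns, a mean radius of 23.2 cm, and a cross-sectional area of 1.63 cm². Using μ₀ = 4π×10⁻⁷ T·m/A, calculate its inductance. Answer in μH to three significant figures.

For a thin toroid, L = μ₀N²A/(2πR).
L = (4π×10⁻⁷)(1020)²(1.630×10^-4) / (2π×0.232 m) = 1.462×10^-4 H.

L ≈ 146 μH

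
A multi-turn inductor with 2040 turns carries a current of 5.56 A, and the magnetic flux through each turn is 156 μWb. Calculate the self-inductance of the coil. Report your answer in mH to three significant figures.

Self-inductance is defined by L = NΦ_B/I (flux linkage over current).
L = (2040)(1.560×10^-4 Wb)/(5.56 A) = 5.724×10^-2 H.

L ≈ 57.2 mH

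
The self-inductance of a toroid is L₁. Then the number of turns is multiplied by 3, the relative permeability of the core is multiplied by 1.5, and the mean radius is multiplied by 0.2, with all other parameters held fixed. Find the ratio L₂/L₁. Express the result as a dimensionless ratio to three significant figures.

L₂/L₁ = 67.5

For a toroid, L ∝ μᵣN²A/R.
L₂/L₁ = (3)^2 × (1.5) × (0.2)^-1 = 67.5.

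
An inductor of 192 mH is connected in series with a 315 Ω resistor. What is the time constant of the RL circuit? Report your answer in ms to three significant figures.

τ ≈ 0.610 ms

τ = L/R = (0.192 H)/(315 Ω) = 6.095×10^-4 s.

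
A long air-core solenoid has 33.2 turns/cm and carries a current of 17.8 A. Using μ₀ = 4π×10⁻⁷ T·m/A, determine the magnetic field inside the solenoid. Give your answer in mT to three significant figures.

Inside a long solenoid, B = μ₀nI.
B = (4π×10⁻⁷)(3.320×10^3 m⁻¹)(17.8 A) = 7.426×10^-2 T.

B ≈ 74.3 mT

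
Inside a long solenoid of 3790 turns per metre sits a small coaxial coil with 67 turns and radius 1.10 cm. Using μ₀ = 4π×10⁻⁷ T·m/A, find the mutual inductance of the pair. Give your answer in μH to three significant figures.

The outer solenoid produces a uniform field B₁ = μ₀n₁I₁ across the inner coil,
so the flux linkage is N₂Φ = N₂B₁A₂ = μ₀n₁N₂A₂·I₁, giving M = μ₀n₁N₂A₂.
A₂ = πr² = π(1.100×10^-2 m)² = 3.801×10^-4 m².
M = (4π×10⁻⁷)(3790)(67)(3.801×10^-4) = 1.213×10^-4 H.

M ≈ 121 μH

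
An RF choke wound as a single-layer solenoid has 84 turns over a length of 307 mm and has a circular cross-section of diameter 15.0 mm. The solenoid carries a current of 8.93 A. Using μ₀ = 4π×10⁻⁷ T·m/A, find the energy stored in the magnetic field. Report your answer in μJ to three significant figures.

U ≈ 204 μJ

A = π(d/2)² = π(7.500×10^-3 m)² = 1.767×10^-4 m².
L = μ₀N²A/ℓ = (4π×10⁻⁷)(84)²(1.767×10^-4)/(0.307) = 5.104×10^-6 H.
U = ½LI² = ½(5.104×10^-6)(8.93)² = 2.035×10^-4 J.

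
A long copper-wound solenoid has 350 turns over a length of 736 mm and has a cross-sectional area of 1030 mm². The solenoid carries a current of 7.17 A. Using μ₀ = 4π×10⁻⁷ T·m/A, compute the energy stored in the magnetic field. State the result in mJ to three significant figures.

U ≈ 5.54 mJ

A = 1030 mm² = 1.030×10^-3 m².
L = μ₀N²A/ℓ = (4π×10⁻⁷)(350)²(1.030×10^-3)/(0.736) = 2.154×10^-4 H.
U = ½LI² = ½(2.154×10^-4)(7.17)² = 5.537×10^-3 J.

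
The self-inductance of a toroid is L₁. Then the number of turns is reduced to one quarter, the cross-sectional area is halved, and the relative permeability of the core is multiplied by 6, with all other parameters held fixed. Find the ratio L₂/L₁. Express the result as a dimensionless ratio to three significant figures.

L₂/L₁ = 0.188

For a toroid, L ∝ μᵣN²A/R.
L₂/L₁ = (0.25)^2 × (0.5) × (6) = 0.188.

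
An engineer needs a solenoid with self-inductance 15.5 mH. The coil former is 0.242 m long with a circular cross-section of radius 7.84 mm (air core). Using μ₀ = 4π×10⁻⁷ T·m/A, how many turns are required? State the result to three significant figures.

A = πr² = π(7.840×10^-3 m)² = 1.931×10^-4 m².
From L = μ₀N²A/ℓ, N = √(Lℓ / (μ₀A)).
N = √[(1.550×10^-2)(0.242) / ((4π×10⁻⁷)×1.931×10^-4)] = √(1.546×10^7) ≈ 3931.7.

N ≈ 3930 turns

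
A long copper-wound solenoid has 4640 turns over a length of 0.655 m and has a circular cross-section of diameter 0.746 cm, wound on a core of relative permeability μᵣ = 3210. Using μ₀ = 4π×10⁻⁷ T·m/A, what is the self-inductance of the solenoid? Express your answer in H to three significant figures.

A = π(d/2)² = π(3.730×10^-3 m)² = 4.371×10^-5 m².
For a long solenoid, L = μ₀μᵣN²A/ℓ.
L = (4π×10⁻⁷)(3210)(4640)²(4.371×10^-5)/(0.655 m) = 5.795 H.

L ≈ 5.80 H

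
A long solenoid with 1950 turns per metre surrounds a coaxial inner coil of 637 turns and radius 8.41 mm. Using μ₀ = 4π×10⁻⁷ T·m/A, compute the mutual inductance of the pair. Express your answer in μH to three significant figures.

The outer solenoid produces a uniform field B₁ = μ₀n₁I₁ across the inner coil,
so the flux linkage is N₂Φ = N₂B₁A₂ = μ₀n₁N₂A₂·I₁, giving M = μ₀n₁N₂A₂.
A₂ = πr² = π(8.410×10^-3 m)² = 2.222×10^-4 m².
M = (4π×10⁻⁷)(1950)(637)(2.222×10^-4) = 3.468×10^-4 H.

M ≈ 347 μH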